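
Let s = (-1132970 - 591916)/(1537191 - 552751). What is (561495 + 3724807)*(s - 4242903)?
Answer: -4475847797560871553/246110 ≈ -1.8186e+13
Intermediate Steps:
s = -862443/492220 (s = -1724886/984440 = -1724886*1/984440 = -862443/492220 ≈ -1.7521)
(561495 + 3724807)*(s - 4242903) = (561495 + 3724807)*(-862443/492220 - 4242903) = 4286302*(-2088442577103/492220) = -4475847797560871553/246110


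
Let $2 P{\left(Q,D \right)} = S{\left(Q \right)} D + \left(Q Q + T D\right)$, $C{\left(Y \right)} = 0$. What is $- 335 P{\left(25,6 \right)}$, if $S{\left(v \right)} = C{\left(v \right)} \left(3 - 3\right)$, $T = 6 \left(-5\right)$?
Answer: $- \frac{149075}{2} \approx -74538.0$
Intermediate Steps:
$T = -30$
$S{\left(v \right)} = 0$ ($S{\left(v \right)} = 0 \left(3 - 3\right) = 0 \cdot 0 = 0$)
$P{\left(Q,D \right)} = \frac{Q^{2}}{2} - 15 D$ ($P{\left(Q,D \right)} = \frac{0 D - \left(30 D - Q Q\right)}{2} = \frac{0 - \left(- Q^{2} + 30 D\right)}{2} = \frac{Q^{2} - 30 D}{2} = \frac{Q^{2}}{2} - 15 D$)
$- 335 P{\left(25,6 \right)} = - 335 \left(\frac{25^{2}}{2} - 90\right) = - 335 \left(\frac{1}{2} \cdot 625 - 90\right) = - 335 \left(\frac{625}{2} - 90\right) = \left(-335\right) \frac{445}{2} = - \frac{149075}{2}$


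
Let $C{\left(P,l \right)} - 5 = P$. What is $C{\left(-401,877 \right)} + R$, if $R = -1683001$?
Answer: $-1683397$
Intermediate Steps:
$C{\left(P,l \right)} = 5 + P$
$C{\left(-401,877 \right)} + R = \left(5 - 401\right) - 1683001 = -396 - 1683001 = -1683397$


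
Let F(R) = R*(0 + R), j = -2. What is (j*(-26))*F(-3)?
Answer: 468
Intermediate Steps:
F(R) = R² (F(R) = R*R = R²)
(j*(-26))*F(-3) = -2*(-26)*(-3)² = 52*9 = 468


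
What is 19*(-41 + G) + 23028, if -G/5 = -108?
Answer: 32509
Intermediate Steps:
G = 540 (G = -5*(-108) = 540)
19*(-41 + G) + 23028 = 19*(-41 + 540) + 23028 = 19*499 + 23028 = 9481 + 23028 = 32509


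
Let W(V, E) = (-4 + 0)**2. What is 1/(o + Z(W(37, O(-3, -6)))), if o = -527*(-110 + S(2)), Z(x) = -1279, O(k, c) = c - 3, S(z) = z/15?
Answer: 15/849311 ≈ 1.7661e-5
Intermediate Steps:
S(z) = z/15 (S(z) = z*(1/15) = z/15)
O(k, c) = -3 + c
W(V, E) = 16 (W(V, E) = (-4)**2 = 16)
o = 868496/15 (o = -527*(-110 + (1/15)*2) = -527*(-110 + 2/15) = -527*(-1648/15) = 868496/15 ≈ 57900.)
1/(o + Z(W(37, O(-3, -6)))) = 1/(868496/15 - 1279) = 1/(849311/15) = 15/849311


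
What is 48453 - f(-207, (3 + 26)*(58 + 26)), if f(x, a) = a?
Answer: 46017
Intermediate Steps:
48453 - f(-207, (3 + 26)*(58 + 26)) = 48453 - (3 + 26)*(58 + 26) = 48453 - 29*84 = 48453 - 1*2436 = 48453 - 2436 = 46017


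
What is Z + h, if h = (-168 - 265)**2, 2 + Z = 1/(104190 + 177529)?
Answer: 52818650154/281719 ≈ 1.8749e+5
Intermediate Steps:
Z = -563437/281719 (Z = -2 + 1/(104190 + 177529) = -2 + 1/281719 = -563437/281719 ≈ -2.0000)
h = 187489 (h = (-433)**2 = 187489)
Z + h = -563437/281719 + 187489 = 52818650154/281719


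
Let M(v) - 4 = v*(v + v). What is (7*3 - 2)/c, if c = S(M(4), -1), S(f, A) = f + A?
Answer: 19/35 ≈ 0.54286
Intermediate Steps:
M(v) = 4 + 2*v² (M(v) = 4 + v*(v + v) = 4 + v*(2*v) = 4 + 2*v²)
S(f, A) = A + f
c = 35 (c = -1 + (4 + 2*4²) = -1 + (4 + 2*16) = -1 + (4 + 32) = -1 + 36 = 35)
(7*3 - 2)/c = (7*3 - 2)/35 = (21 - 2)*(1/35) = 19*(1/35) = 19/35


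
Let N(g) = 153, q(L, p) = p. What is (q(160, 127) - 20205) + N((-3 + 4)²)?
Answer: -19925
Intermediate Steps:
(q(160, 127) - 20205) + N((-3 + 4)²) = (127 - 20205) + 153 = -20078 + 153 = -19925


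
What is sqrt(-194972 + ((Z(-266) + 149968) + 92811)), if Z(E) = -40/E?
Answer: sqrt(845660683)/133 ≈ 218.65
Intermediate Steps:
sqrt(-194972 + ((Z(-266) + 149968) + 92811)) = sqrt(-194972 + ((-40/(-266) + 149968) + 92811)) = sqrt(-194972 + ((-40*(-1/266) + 149968) + 92811)) = sqrt(-194972 + ((20/133 + 149968) + 92811)) = sqrt(-194972 + (19945764/133 + 92811)) = sqrt(-194972 + 32289627/133) = sqrt(6358351/133) = sqrt(845660683)/133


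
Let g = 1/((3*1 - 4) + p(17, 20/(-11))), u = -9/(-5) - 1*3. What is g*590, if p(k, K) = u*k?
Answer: -2950/107 ≈ -27.570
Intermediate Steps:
u = -6/5 (u = -9*(-⅕) - 3 = 9/5 - 3 = -6/5 ≈ -1.2000)
p(k, K) = -6*k/5
g = -5/107 (g = 1/((3*1 - 4) - 6/5*17) = 1/((3 - 4) - 102/5) = 1/(-1 - 102/5) = 1/(-107/5) = -5/107 ≈ -0.046729)
g*590 = -5/107*590 = -2950/107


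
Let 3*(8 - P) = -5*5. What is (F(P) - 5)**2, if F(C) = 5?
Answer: 0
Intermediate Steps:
P = 49/3 (P = 8 - (-5)*5/3 = 8 - 1/3*(-25) = 8 + 25/3 = 49/3 ≈ 16.333)
(F(P) - 5)**2 = (5 - 5)**2 = 0**2 = 0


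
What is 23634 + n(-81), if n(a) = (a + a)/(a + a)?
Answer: 23635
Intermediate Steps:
n(a) = 1 (n(a) = (2*a)/((2*a)) = (2*a)*(1/(2*a)) = 1)
23634 + n(-81) = 23634 + 1 = 23635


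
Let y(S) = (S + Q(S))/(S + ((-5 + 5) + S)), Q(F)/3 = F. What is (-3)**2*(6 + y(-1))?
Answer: 72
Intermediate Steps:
Q(F) = 3*F
y(S) = 2 (y(S) = (S + 3*S)/(S + ((-5 + 5) + S)) = (4*S)/(S + (0 + S)) = (4*S)/(S + S) = (4*S)/((2*S)) = (4*S)*(1/(2*S)) = 2)
(-3)**2*(6 + y(-1)) = (-3)**2*(6 + 2) = 9*8 = 72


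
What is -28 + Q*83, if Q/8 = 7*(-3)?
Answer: -13972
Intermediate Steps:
Q = -168 (Q = 8*(7*(-3)) = 8*(-21) = -168)
-28 + Q*83 = -28 - 168*83 = -28 - 13944 = -13972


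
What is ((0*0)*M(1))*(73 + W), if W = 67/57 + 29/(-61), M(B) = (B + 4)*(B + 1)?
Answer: 0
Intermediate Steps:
M(B) = (1 + B)*(4 + B) (M(B) = (4 + B)*(1 + B) = (1 + B)*(4 + B))
W = 2434/3477 (W = 67*(1/57) + 29*(-1/61) = 67/57 - 29/61 = 2434/3477 ≈ 0.70003)
((0*0)*M(1))*(73 + W) = ((0*0)*(4 + 1² + 5*1))*(73 + 2434/3477) = (0*(4 + 1 + 5))*(256255/3477) = (0*10)*(256255/3477) = 0*(256255/3477) = 0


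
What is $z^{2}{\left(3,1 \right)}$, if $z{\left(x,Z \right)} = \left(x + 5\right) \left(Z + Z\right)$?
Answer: $256$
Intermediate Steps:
$z{\left(x,Z \right)} = 2 Z \left(5 + x\right)$ ($z{\left(x,Z \right)} = \left(5 + x\right) 2 Z = 2 Z \left(5 + x\right)$)
$z^{2}{\left(3,1 \right)} = \left(2 \cdot 1 \left(5 + 3\right)\right)^{2} = \left(2 \cdot 1 \cdot 8\right)^{2} = 16^{2} = 256$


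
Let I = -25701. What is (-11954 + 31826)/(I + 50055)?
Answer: 368/451 ≈ 0.81596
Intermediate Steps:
(-11954 + 31826)/(I + 50055) = (-11954 + 31826)/(-25701 + 50055) = 19872/24354 = 19872*(1/24354) = 368/451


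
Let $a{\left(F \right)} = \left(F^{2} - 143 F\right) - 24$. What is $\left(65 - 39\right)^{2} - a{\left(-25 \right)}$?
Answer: $-3500$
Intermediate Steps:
$a{\left(F \right)} = -24 + F^{2} - 143 F$
$\left(65 - 39\right)^{2} - a{\left(-25 \right)} = \left(65 - 39\right)^{2} - \left(-24 + \left(-25\right)^{2} - -3575\right) = 26^{2} - \left(-24 + 625 + 3575\right) = 676 - 4176 = -3500$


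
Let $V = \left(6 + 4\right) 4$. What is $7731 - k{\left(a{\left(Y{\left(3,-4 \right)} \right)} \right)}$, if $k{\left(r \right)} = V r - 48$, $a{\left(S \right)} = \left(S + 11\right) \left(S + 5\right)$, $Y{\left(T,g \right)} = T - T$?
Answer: $5579$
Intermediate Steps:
$Y{\left(T,g \right)} = 0$
$V = 40$ ($V = 10 \cdot 4 = 40$)
$a{\left(S \right)} = \left(5 + S\right) \left(11 + S\right)$ ($a{\left(S \right)} = \left(11 + S\right) \left(5 + S\right) = \left(5 + S\right) \left(11 + S\right)$)
$k{\left(r \right)} = -48 + 40 r$ ($k{\left(r \right)} = 40 r - 48 = -48 + 40 r$)
$7731 - k{\left(a{\left(Y{\left(3,-4 \right)} \right)} \right)} = 7731 - \left(-48 + 40 \left(55 + 0^{2} + 16 \cdot 0\right)\right) = 7731 - \left(-48 + 40 \left(55 + 0 + 0\right)\right) = 7731 - \left(-48 + 40 \cdot 55\right) = 7731 - \left(-48 + 2200\right) = 7731 - 2152 = 5579$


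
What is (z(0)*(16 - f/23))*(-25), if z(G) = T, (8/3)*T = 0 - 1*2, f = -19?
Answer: 29025/92 ≈ 315.49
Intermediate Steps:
T = -3/4 (T = 3*(0 - 1*2)/8 = 3*(0 - 2)/8 = (3/8)*(-2) = -3/4 ≈ -0.75000)
z(G) = -3/4
(z(0)*(16 - f/23))*(-25) = -3*(16 - (-19)/23)/4*(-25) = -3*(16 - 1*(-19/23))/4*(-25) = -3*(16 + 19/23)/4*(-25) = -3/4*387/23*(-25) = -1161/92*(-25) = 29025/92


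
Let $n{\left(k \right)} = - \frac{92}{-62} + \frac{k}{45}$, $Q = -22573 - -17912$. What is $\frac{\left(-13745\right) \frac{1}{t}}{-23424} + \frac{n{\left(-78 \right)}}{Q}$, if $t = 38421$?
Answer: $\frac{44729119463}{650190357832320} \approx 6.8794 \cdot 10^{-5}$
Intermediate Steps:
$Q = -4661$ ($Q = -22573 + 17912 = -4661$)
$n{\left(k \right)} = \frac{46}{31} + \frac{k}{45}$ ($n{\left(k \right)} = \left(-92\right) \left(- \frac{1}{62}\right) + k \frac{1}{45} = \frac{46}{31} + \frac{k}{45}$)
$\frac{\left(-13745\right) \frac{1}{t}}{-23424} + \frac{n{\left(-78 \right)}}{Q} = \frac{\left(-13745\right) \frac{1}{38421}}{-23424} + \frac{\frac{46}{31} + \frac{1}{45} \left(-78\right)}{-4661} = \left(-13745\right) \frac{1}{38421} \left(- \frac{1}{23424}\right) + \left(\frac{46}{31} - \frac{26}{15}\right) \left(- \frac{1}{4661}\right) = \left(- \frac{13745}{38421}\right) \left(- \frac{1}{23424}\right) - - \frac{116}{2167365} = \frac{13745}{899973504} + \frac{116}{2167365} = \frac{44729119463}{650190357832320}$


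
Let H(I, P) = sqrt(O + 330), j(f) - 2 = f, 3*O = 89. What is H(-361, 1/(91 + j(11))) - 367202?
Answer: -367202 + sqrt(3237)/3 ≈ -3.6718e+5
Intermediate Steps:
O = 89/3 (O = (1/3)*89 = 89/3 ≈ 29.667)
j(f) = 2 + f
H(I, P) = sqrt(3237)/3 (H(I, P) = sqrt(89/3 + 330) = sqrt(1079/3) = sqrt(3237)/3)
H(-361, 1/(91 + j(11))) - 367202 = sqrt(3237)/3 - 367202 = -367202 + sqrt(3237)/3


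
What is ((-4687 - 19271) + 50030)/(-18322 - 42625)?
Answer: -26072/60947 ≈ -0.42778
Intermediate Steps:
((-4687 - 19271) + 50030)/(-18322 - 42625) = (-23958 + 50030)/(-60947) = 26072*(-1/60947) = -26072/60947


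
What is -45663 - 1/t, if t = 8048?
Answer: -367495825/8048 ≈ -45663.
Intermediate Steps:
-45663 - 1/t = -45663 - 1/8048 = -367495825/8048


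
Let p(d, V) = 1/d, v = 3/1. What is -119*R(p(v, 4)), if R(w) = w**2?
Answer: -119/9 ≈ -13.222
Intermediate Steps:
v = 3 (v = 3*1 = 3)
-119*R(p(v, 4)) = -119*(1/3)**2 = -119*1/9 = -119/9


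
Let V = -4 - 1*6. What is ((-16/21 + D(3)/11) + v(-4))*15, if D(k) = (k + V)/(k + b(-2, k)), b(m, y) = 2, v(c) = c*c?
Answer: 17453/77 ≈ 226.66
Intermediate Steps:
v(c) = c**2
V = -10 (V = -4 - 6 = -10)
D(k) = (-10 + k)/(2 + k) (D(k) = (k - 10)/(k + 2) = (-10 + k)/(2 + k))
((-16/21 + D(3)/11) + v(-4))*15 = ((-16/21 + ((-10 + 3)/(2 + 3))/11) + (-4)**2)*15 = ((-16*1/21 + (-7/5)*(1/11)) + 16)*15 = ((-16/21 + ((1/5)*(-7))*(1/11)) + 16)*15 = ((-16/21 - 7/5*1/11) + 16)*15 = ((-16/21 - 7/55) + 16)*15 = (-1027/1155 + 16)*15 = (17453/1155)*15 = 17453/77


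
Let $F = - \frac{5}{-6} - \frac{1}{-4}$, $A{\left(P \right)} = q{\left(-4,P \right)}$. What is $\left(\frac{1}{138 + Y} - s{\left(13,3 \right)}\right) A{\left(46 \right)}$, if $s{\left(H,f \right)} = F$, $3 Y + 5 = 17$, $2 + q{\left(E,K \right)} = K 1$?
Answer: $- \frac{10087}{213} \approx -47.357$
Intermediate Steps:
$q{\left(E,K \right)} = -2 + K$ ($q{\left(E,K \right)} = -2 + K 1 = -2 + K$)
$A{\left(P \right)} = -2 + P$
$F = \frac{13}{12}$ ($F = \left(-5\right) \left(- \frac{1}{6}\right) - - \frac{1}{4} = \frac{5}{6} + \frac{1}{4} = \frac{13}{12} \approx 1.0833$)
$Y = 4$ ($Y = - \frac{5}{3} + \frac{1}{3} \cdot 17 = - \frac{5}{3} + \frac{17}{3} = 4$)
$s{\left(H,f \right)} = \frac{13}{12}$
$\left(\frac{1}{138 + Y} - s{\left(13,3 \right)}\right) A{\left(46 \right)} = \left(\frac{1}{138 + 4} - \frac{13}{12}\right) \left(-2 + 46\right) = \left(\frac{1}{142} - \frac{13}{12}\right) 44 = \left(- \frac{917}{852}\right) 44 = - \frac{10087}{213}$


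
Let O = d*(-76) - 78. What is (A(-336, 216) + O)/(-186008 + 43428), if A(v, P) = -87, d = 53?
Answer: 4193/142580 ≈ 0.029408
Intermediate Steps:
O = -4106 (O = 53*(-76) - 78 = -4028 - 78 = -4106)
(A(-336, 216) + O)/(-186008 + 43428) = (-87 - 4106)/(-186008 + 43428) = -4193/(-142580) = -4193*(-1/142580) = 4193/142580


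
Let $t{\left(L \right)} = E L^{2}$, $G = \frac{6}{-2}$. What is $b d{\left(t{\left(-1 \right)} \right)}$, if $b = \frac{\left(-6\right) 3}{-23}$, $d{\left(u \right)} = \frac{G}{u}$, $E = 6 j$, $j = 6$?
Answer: $- \frac{3}{46} \approx -0.065217$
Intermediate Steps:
$E = 36$ ($E = 6 \cdot 6 = 36$)
$G = -3$ ($G = 6 \left(- \frac{1}{2}\right) = -3$)
$t{\left(L \right)} = 36 L^{2}$
$d{\left(u \right)} = - \frac{3}{u}$
$b = \frac{18}{23}$ ($b = \left(-18\right) \left(- \frac{1}{23}\right) = \frac{18}{23} \approx 0.78261$)
$b d{\left(t{\left(-1 \right)} \right)} = \frac{18 \left(- \frac{3}{36 \left(-1\right)^{2}}\right)}{23} = \frac{18 \left(- \frac{3}{36 \cdot 1}\right)}{23} = \frac{18 \left(- \frac{3}{36}\right)}{23} = \frac{18 \left(\left(-3\right) \frac{1}{36}\right)}{23} = \frac{18}{23} \left(- \frac{1}{12}\right) = - \frac{3}{46}$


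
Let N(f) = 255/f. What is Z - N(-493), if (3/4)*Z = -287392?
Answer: -33337427/87 ≈ -3.8319e+5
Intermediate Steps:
Z = -1149568/3 (Z = (4/3)*(-287392) = -1149568/3 ≈ -3.8319e+5)
Z - N(-493) = -1149568/3 - 255/(-493) = -1149568/3 - 255*(-1)/493 = -1149568/3 - 1*(-15/29) = -1149568/3 + 15/29 = -33337427/87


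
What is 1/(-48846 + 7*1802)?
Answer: -1/36232 ≈ -2.7600e-5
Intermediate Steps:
1/(-48846 + 7*1802) = 1/(-48846 + 12614) = 1/(-36232) = -1/36232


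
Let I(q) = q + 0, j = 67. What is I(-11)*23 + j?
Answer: -186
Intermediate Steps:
I(q) = q
I(-11)*23 + j = -11*23 + 67 = -253 + 67 = -186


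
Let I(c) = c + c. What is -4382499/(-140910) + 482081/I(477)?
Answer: 546294983/1018395 ≈ 536.43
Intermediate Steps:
I(c) = 2*c
-4382499/(-140910) + 482081/I(477) = -4382499/(-140910) + 482081/((2*477)) = -4382499*(-1/140910) + 482081/954 = 132803/4270 + 482081*(1/954) = 132803/4270 + 482081/954 = 546294983/1018395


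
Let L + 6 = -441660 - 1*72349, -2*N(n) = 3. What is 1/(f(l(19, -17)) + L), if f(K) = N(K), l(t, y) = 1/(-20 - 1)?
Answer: -2/1028033 ≈ -1.9455e-6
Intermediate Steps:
l(t, y) = -1/21 (l(t, y) = 1/(-21) = -1/21)
N(n) = -3/2 (N(n) = -½*3 = -3/2)
f(K) = -3/2
L = -514015 (L = -6 + (-441660 - 1*72349) = -6 + (-441660 - 72349) = -6 - 514009 = -514015)
1/(f(l(19, -17)) + L) = 1/(-3/2 - 514015) = 1/(-1028033/2) = -2/1028033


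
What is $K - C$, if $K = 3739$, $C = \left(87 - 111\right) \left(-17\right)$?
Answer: $3331$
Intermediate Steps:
$C = 408$ ($C = \left(-24\right) \left(-17\right) = 408$)
$K - C = 3739 - 408 = 3331$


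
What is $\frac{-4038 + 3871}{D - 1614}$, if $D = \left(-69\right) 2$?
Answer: $\frac{167}{1752} \approx 0.09532$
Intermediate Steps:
$D = -138$
$\frac{-4038 + 3871}{D - 1614} = \frac{-4038 + 3871}{-138 - 1614} = - \frac{167}{-1752} = \left(-167\right) \left(- \frac{1}{1752}\right) = \frac{167}{1752}$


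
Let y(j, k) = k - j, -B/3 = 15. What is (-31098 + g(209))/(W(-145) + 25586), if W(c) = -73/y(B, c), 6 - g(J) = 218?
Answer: -3131000/2558673 ≈ -1.2237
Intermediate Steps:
B = -45 (B = -3*15 = -45)
g(J) = -212 (g(J) = 6 - 1*218 = 6 - 218 = -212)
W(c) = -73/(45 + c) (W(c) = -73/(c - 1*(-45)) = -73/(c + 45) = -73/(45 + c))
(-31098 + g(209))/(W(-145) + 25586) = (-31098 - 212)/(-73/(45 - 145) + 25586) = -31310/(-73/(-100) + 25586) = -31310/(-73*(-1/100) + 25586) = -31310/(73/100 + 25586) = -31310/2558673/100 = -31310*100/2558673 = -3131000/2558673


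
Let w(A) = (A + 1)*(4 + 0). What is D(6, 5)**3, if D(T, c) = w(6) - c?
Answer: 12167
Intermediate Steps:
w(A) = 4 + 4*A (w(A) = (1 + A)*4 = 4 + 4*A)
D(T, c) = 28 - c (D(T, c) = (4 + 4*6) - c = (4 + 24) - c = 28 - c)
D(6, 5)**3 = (28 - 1*5)**3 = (28 - 5)**3 = 23**3 = 12167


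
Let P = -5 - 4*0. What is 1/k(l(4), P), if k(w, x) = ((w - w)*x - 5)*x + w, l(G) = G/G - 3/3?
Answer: 1/25 ≈ 0.040000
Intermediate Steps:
l(G) = 0 (l(G) = 1 - 3*⅓ = 1 - 1 = 0)
P = -5 (P = -5 + 0 = -5)
k(w, x) = w - 5*x (k(w, x) = (0*x - 5)*x + w = (0 - 5)*x + w = -5*x + w = w - 5*x)
1/k(l(4), P) = 1/(0 - 5*(-5)) = 1/(0 + 25) = 1/25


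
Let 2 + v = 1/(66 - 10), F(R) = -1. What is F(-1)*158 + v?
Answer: -8959/56 ≈ -159.98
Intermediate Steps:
v = -111/56 (v = -2 + 1/(66 - 10) = -2 + 1/56 = -111/56 ≈ -1.9821)
F(-1)*158 + v = -1*158 - 111/56 = -158 - 111/56 = -8959/56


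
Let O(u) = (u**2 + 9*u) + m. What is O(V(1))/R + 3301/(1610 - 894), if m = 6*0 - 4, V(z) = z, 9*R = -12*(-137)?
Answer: 455459/98092 ≈ 4.6432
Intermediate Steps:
R = 548/3 (R = (-12*(-137))/9 = (1/9)*1644 = 548/3 ≈ 182.67)
m = -4 (m = 0 - 4 = -4)
O(u) = -4 + u**2 + 9*u (O(u) = (u**2 + 9*u) - 4 = -4 + u**2 + 9*u)
O(V(1))/R + 3301/(1610 - 894) = (-4 + 1**2 + 9*1)/(548/3) + 3301/(1610 - 894) = (-4 + 1 + 9)*(3/548) + 3301/716 = 6*(3/548) + 3301*(1/716) = 9/274 + 3301/716 = 455459/98092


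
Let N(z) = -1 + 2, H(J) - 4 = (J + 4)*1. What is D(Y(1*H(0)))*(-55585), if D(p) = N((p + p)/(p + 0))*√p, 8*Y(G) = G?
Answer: -55585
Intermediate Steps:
H(J) = 8 + J (H(J) = 4 + (J + 4)*1 = 4 + (4 + J)*1 = 4 + (4 + J) = 8 + J)
Y(G) = G/8
N(z) = 1
D(p) = √p (D(p) = 1*√p = √p)
D(Y(1*H(0)))*(-55585) = √((1*(8 + 0))/8)*(-55585) = √((1*8)/8)*(-55585) = √((⅛)*8)*(-55585) = √1*(-55585) = 1*(-55585) = -55585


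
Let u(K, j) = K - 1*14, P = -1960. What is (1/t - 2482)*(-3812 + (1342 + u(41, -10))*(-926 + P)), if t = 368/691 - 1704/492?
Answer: 407573589745187/41517 ≈ 9.8170e+9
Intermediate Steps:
t = -83034/28331 (t = 368*(1/691) - 1704*1/492 = 368/691 - 142/41 = -83034/28331 ≈ -2.9309)
u(K, j) = -14 + K (u(K, j) = K - 14 = -14 + K)
(1/t - 2482)*(-3812 + (1342 + u(41, -10))*(-926 + P)) = (1/(-83034/28331) - 2482)*(-3812 + (1342 + (-14 + 41))*(-926 - 1960)) = (-28331/83034 - 2482)*(-3812 + (1342 + 27)*(-2886)) = -206118719*(-3812 + 1369*(-2886))/83034 = -206118719*(-3812 - 3950934)/83034 = -206118719/83034*(-3954746) = 407573589745187/41517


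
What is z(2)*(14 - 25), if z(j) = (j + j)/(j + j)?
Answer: -11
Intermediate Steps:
z(j) = 1 (z(j) = (2*j)/((2*j)) = (2*j)*(1/(2*j)) = 1)
z(2)*(14 - 25) = 1*(14 - 25) = 1*(-11) = -11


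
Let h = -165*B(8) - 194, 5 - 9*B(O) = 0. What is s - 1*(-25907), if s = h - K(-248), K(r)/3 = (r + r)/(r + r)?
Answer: 76855/3 ≈ 25618.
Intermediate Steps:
K(r) = 3 (K(r) = 3*((r + r)/(r + r)) = 3*((2*r)/((2*r))) = 3*((2*r)*(1/(2*r))) = 3*1 = 3)
B(O) = 5/9 (B(O) = 5/9 - 1/9*0 = 5/9 + 0 = 5/9)
h = -857/3 (h = -165*5/9 - 194 = -275/3 - 194 = -857/3 ≈ -285.67)
s = -866/3 (s = -857/3 - 1*3 = -857/3 - 3 = -866/3 ≈ -288.67)
s - 1*(-25907) = -866/3 - 1*(-25907) = -866/3 + 25907 = 76855/3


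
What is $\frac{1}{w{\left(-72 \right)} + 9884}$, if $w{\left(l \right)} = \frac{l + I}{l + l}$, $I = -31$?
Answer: $\frac{144}{1423399} \approx 0.00010117$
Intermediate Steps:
$w{\left(l \right)} = \frac{-31 + l}{2 l}$ ($w{\left(l \right)} = \frac{l - 31}{l + l} = \frac{-31 + l}{2 l}$)
$\frac{1}{w{\left(-72 \right)} + 9884} = \frac{1}{\frac{-31 - 72}{2 \left(-72\right)} + 9884} = \frac{1}{\frac{1}{2} \left(- \frac{1}{72}\right) \left(-103\right) + 9884} = \frac{1}{\frac{103}{144} + 9884} = \frac{1}{\frac{1423399}{144}} = \frac{144}{1423399}$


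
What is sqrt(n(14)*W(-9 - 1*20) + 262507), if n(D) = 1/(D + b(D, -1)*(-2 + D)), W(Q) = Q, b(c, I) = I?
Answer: sqrt(1049970)/2 ≈ 512.34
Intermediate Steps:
n(D) = 1/2 (n(D) = 1/(D - (-2 + D)) = 1/(D + (2 - D)) = 1/2)
sqrt(n(14)*W(-9 - 1*20) + 262507) = sqrt((-9 - 1*20)/2 + 262507) = sqrt((-9 - 20)/2 + 262507) = sqrt((1/2)*(-29) + 262507) = sqrt(-29/2 + 262507) = sqrt(524985/2) = sqrt(1049970)/2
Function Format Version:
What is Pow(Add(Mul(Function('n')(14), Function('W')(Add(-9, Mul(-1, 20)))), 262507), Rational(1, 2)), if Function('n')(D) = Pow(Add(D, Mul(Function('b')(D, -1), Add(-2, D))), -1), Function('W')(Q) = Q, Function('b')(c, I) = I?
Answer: Mul(Rational(1, 2), Pow(1049970, Rational(1, 2))) ≈ 512.34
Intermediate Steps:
Function('n')(D) = Rational(1, 2) (Function('n')(D) = Pow(Add(D, Mul(-1, Add(-2, D))), -1) = Pow(Add(D, Add(2, Mul(-1, D))), -1) = Pow(2, -1) = Rational(1, 2))
Pow(Add(Mul(Function('n')(14), Function('W')(Add(-9, Mul(-1, 20)))), 262507), Rational(1, 2)) = Pow(Add(Mul(Rational(1, 2), Add(-9, Mul(-1, 20))), 262507), Rational(1, 2)) = Pow(Add(Mul(Rational(1, 2), Add(-9, -20)), 262507), Rational(1, 2)) = Pow(Add(Mul(Rational(1, 2), -29), 262507), Rational(1, 2)) = Pow(Add(Rational(-29, 2), 262507), Rational(1, 2)) = Pow(Rational(524985, 2), Rational(1, 2)) = Mul(Rational(1, 2), Pow(1049970, Rational(1, 2)))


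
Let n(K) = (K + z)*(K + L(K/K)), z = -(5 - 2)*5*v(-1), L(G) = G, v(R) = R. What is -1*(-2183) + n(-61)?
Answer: 4943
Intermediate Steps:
z = 15 (z = -(5 - 2)*5*(-1) = -3*5*(-1) = -15*(-1) = -1*(-15) = 15)
n(K) = (1 + K)*(15 + K) (n(K) = (K + 15)*(K + K/K) = (15 + K)*(K + 1) = (15 + K)*(1 + K) = (1 + K)*(15 + K))
-1*(-2183) + n(-61) = -1*(-2183) + (15 + (-61)**2 + 16*(-61)) = 2183 + (15 + 3721 - 976) = 2183 + 2760 = 4943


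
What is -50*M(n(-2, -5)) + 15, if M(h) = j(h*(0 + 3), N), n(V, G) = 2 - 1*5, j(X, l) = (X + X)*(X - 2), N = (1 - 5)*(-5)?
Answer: -9885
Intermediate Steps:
N = 20 (N = -4*(-5) = 20)
j(X, l) = 2*X*(-2 + X) (j(X, l) = (2*X)*(-2 + X) = 2*X*(-2 + X))
n(V, G) = -3 (n(V, G) = 2 - 5 = -3)
M(h) = 6*h*(-2 + 3*h) (M(h) = 2*(h*(0 + 3))*(-2 + h*(0 + 3)) = 2*(h*3)*(-2 + h*3) = 2*(3*h)*(-2 + 3*h) = 6*h*(-2 + 3*h))
-50*M(n(-2, -5)) + 15 = -300*(-3)*(-2 + 3*(-3)) + 15 = -300*(-3)*(-2 - 9) + 15 = -300*(-3)*(-11) + 15 = -50*198 + 15 = -9900 + 15 = -9885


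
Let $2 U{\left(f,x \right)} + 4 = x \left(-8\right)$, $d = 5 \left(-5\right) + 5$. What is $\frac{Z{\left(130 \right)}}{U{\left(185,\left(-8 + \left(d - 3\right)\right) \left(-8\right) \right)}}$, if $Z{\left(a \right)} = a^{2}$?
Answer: $- \frac{8450}{497} \approx -17.002$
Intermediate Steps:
$d = -20$ ($d = -25 + 5 = -20$)
$U{\left(f,x \right)} = -2 - 4 x$ ($U{\left(f,x \right)} = -2 + \frac{x \left(-8\right)}{2} = -2 + \frac{\left(-8\right) x}{2} = -2 - 4 x$)
$\frac{Z{\left(130 \right)}}{U{\left(185,\left(-8 + \left(d - 3\right)\right) \left(-8\right) \right)}} = \frac{130^{2}}{-2 - 4 \left(-8 - 23\right) \left(-8\right)} = \frac{16900}{-2 - 4 \left(-8 - 23\right) \left(-8\right)} = \frac{16900}{-2 - 4 \left(\left(-31\right) \left(-8\right)\right)} = \frac{16900}{-2 - 992} = \frac{16900}{-994} = 16900 \left(- \frac{1}{994}\right) = - \frac{8450}{497}$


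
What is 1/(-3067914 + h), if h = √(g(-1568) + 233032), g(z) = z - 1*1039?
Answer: -3067914/9412096080971 - 5*√9217/9412096080971 ≈ -3.2601e-7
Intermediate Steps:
g(z) = -1039 + z (g(z) = z - 1039 = -1039 + z)
h = 5*√9217 (h = √((-1039 - 1568) + 233032) = √(-2607 + 233032) = √230425 = 5*√9217 ≈ 480.03)
1/(-3067914 + h) = 1/(-3067914 + 5*√9217)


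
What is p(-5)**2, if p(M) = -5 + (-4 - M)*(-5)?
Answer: 100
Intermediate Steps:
p(M) = 15 + 5*M (p(M) = -5 + (20 + 5*M) = 15 + 5*M)
p(-5)**2 = (15 + 5*(-5))**2 = (15 - 25)**2 = (-10)**2 = 100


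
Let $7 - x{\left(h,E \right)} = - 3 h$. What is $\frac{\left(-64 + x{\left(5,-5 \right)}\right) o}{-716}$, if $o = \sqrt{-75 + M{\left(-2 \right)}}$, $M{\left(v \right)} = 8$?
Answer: $\frac{21 i \sqrt{67}}{358} \approx 0.48015 i$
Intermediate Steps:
$x{\left(h,E \right)} = 7 + 3 h$ ($x{\left(h,E \right)} = 7 - - 3 h = 7 + 3 h$)
$o = i \sqrt{67}$ ($o = \sqrt{-75 + 8} = \sqrt{-67} = i \sqrt{67} \approx 8.1853 i$)
$\frac{\left(-64 + x{\left(5,-5 \right)}\right) o}{-716} = \frac{\left(-64 + \left(7 + 3 \cdot 5\right)\right) i \sqrt{67}}{-716} = \left(-64 + \left(7 + 15\right)\right) i \sqrt{67} \left(- \frac{1}{716}\right) = \left(-64 + 22\right) i \sqrt{67} \left(- \frac{1}{716}\right) = - 42 i \sqrt{67} \left(- \frac{1}{716}\right) = \frac{21 i \sqrt{67}}{358}$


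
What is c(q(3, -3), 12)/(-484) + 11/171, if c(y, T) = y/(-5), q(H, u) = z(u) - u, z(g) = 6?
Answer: 28159/413820 ≈ 0.068046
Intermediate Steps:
q(H, u) = 6 - u
c(y, T) = -y/5 (c(y, T) = y*(-⅕) = -y/5)
c(q(3, -3), 12)/(-484) + 11/171 = -(6 - 1*(-3))/5/(-484) + 11/171 = -(6 + 3)/5*(-1/484) + 11*(1/171) = -⅕*9*(-1/484) + 11/171 = -9/5*(-1/484) + 11/171 = 9/2420 + 11/171 = 28159/413820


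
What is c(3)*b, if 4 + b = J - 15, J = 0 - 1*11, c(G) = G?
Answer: -90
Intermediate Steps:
J = -11 (J = 0 - 11 = -11)
b = -30 (b = -4 + (-11 - 15) = -4 - 26 = -30)
c(3)*b = 3*(-30) = -90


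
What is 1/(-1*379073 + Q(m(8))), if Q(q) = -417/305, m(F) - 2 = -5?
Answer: -305/115617682 ≈ -2.6380e-6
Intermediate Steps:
m(F) = -3 (m(F) = 2 - 5 = -3)
Q(q) = -417/305 (Q(q) = -417*1/305 = -417/305)
1/(-1*379073 + Q(m(8))) = 1/(-1*379073 - 417/305) = 1/(-379073 - 417/305) = 1/(-115617682/305) = -305/115617682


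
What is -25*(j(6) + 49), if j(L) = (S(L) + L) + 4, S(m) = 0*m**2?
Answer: -1475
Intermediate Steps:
S(m) = 0
j(L) = 4 + L (j(L) = (0 + L) + 4 = L + 4 = 4 + L)
-25*(j(6) + 49) = -25*((4 + 6) + 49) = -25*(10 + 49) = -25*59 = -1475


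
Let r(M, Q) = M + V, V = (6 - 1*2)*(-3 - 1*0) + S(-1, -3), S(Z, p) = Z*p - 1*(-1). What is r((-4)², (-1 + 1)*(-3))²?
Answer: 64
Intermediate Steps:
S(Z, p) = 1 + Z*p (S(Z, p) = Z*p + 1 = 1 + Z*p)
V = -8 (V = (6 - 1*2)*(-3 - 1*0) + (1 - 1*(-3)) = (6 - 2)*(-3 + 0) + (1 + 3) = 4*(-3) + 4 = -12 + 4 = -8)
r(M, Q) = -8 + M (r(M, Q) = M - 8 = -8 + M)
r((-4)², (-1 + 1)*(-3))² = (-8 + (-4)²)² = (-8 + 16)² = 8² = 64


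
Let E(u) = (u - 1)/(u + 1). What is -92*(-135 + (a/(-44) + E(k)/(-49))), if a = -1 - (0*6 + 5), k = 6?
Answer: 46818386/3773 ≈ 12409.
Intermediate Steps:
E(u) = (-1 + u)/(1 + u)
a = -6 (a = -1 - (0 + 5) = -1 - 1*5 = -1 - 5 = -6)
-92*(-135 + (a/(-44) + E(k)/(-49))) = -92*(-135 + (-6/(-44) + ((-1 + 6)/(1 + 6))/(-49))) = -92*(-135 + (-6*(-1/44) + (5/7)*(-1/49))) = -92*(-135 + (3/22 + ((⅐)*5)*(-1/49))) = -92*(-135 + (3/22 + (5/7)*(-1/49))) = -92*(-135 + (3/22 - 5/343)) = -92*(-135 + 919/7546) = -92*(-1017791/7546) = 46818386/3773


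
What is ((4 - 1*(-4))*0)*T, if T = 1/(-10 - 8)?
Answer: 0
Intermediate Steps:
T = -1/18 (T = 1/(-18) = -1/18 ≈ -0.055556)
((4 - 1*(-4))*0)*T = ((4 - 1*(-4))*0)*(-1/18) = ((4 + 4)*0)*(-1/18) = (8*0)*(-1/18) = 0*(-1/18) = 0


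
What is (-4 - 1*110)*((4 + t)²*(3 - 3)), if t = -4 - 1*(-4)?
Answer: 0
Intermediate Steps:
t = 0 (t = -4 + 4 = 0)
(-4 - 1*110)*((4 + t)²*(3 - 3)) = (-4 - 1*110)*((4 + 0)²*(3 - 3)) = (-4 - 110)*(4²*0) = -1824*0 = -114*0 = 0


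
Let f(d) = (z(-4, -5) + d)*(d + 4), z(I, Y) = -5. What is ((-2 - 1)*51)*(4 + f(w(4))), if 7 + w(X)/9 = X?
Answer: -113220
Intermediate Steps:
w(X) = -63 + 9*X
f(d) = (-5 + d)*(4 + d) (f(d) = (-5 + d)*(d + 4) = (-5 + d)*(4 + d))
((-2 - 1)*51)*(4 + f(w(4))) = ((-2 - 1)*51)*(4 + (-20 + (-63 + 9*4)² - (-63 + 9*4))) = (-3*51)*(4 + (-20 + (-63 + 36)² - (-63 + 36))) = -153*(4 + (-20 + (-27)² - 1*(-27))) = -153*(4 + (-20 + 729 + 27)) = -153*(4 + 736) = -153*740 = -113220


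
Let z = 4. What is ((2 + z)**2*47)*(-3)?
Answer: -5076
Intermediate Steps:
((2 + z)**2*47)*(-3) = ((2 + 4)**2*47)*(-3) = (6**2*47)*(-3) = (36*47)*(-3) = 1692*(-3) = -5076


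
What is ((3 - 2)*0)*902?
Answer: 0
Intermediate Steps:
((3 - 2)*0)*902 = (1*0)*902 = 0*902 = 0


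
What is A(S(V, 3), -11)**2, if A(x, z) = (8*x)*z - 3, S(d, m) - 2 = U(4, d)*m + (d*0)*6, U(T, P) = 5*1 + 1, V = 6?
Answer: 3108169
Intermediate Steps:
U(T, P) = 6 (U(T, P) = 5 + 1 = 6)
S(d, m) = 2 + 6*m (S(d, m) = 2 + (6*m + (d*0)*6) = 2 + (6*m + 0*6) = 2 + (6*m + 0) = 2 + 6*m)
A(x, z) = -3 + 8*x*z (A(x, z) = 8*x*z - 3 = -3 + 8*x*z)
A(S(V, 3), -11)**2 = (-3 + 8*(2 + 6*3)*(-11))**2 = (-3 + 8*(2 + 18)*(-11))**2 = (-3 + 8*20*(-11))**2 = (-3 - 1760)**2 = (-1763)**2 = 3108169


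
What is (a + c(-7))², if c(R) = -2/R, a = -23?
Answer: 25281/49 ≈ 515.94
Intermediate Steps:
(a + c(-7))² = (-23 - 2/(-7))² = (-23 - 2*(-⅐))² = (-23 + 2/7)² = (-159/7)² = 25281/49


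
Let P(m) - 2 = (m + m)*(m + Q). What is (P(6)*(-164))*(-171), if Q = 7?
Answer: 4430952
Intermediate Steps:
P(m) = 2 + 2*m*(7 + m) (P(m) = 2 + (m + m)*(m + 7) = 2 + (2*m)*(7 + m) = 2 + 2*m*(7 + m))
(P(6)*(-164))*(-171) = ((2 + 2*6**2 + 14*6)*(-164))*(-171) = ((2 + 2*36 + 84)*(-164))*(-171) = ((2 + 72 + 84)*(-164))*(-171) = (158*(-164))*(-171) = -25912*(-171) = 4430952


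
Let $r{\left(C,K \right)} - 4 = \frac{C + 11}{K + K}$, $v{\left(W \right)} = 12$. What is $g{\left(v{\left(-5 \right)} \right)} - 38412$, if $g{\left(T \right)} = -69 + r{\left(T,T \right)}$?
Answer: $- \frac{923425}{24} \approx -38476.0$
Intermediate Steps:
$r{\left(C,K \right)} = 4 + \frac{11 + C}{2 K}$ ($r{\left(C,K \right)} = 4 + \frac{C + 11}{K + K} = 4 + \frac{11 + C}{2 K}$)
$g{\left(T \right)} = -69 + \frac{11 + 9 T}{2 T}$ ($g{\left(T \right)} = -69 + \frac{11 + T + 8 T}{2 T} = -69 + \frac{11 + 9 T}{2 T}$)
$g{\left(v{\left(-5 \right)} \right)} - 38412 = \frac{11 - 1548}{2 \cdot 12} - 38412 = \frac{1}{2} \cdot \frac{1}{12} \left(11 - 1548\right) - 38412 = \frac{1}{2} \cdot \frac{1}{12} \left(-1537\right) - 38412 = - \frac{1537}{24} - 38412 = - \frac{923425}{24}$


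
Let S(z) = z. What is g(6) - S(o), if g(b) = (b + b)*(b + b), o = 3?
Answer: 141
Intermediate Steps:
g(b) = 4*b**2 (g(b) = (2*b)*(2*b) = 4*b**2)
g(6) - S(o) = 4*6**2 - 1*3 = 4*36 - 3 = 144 - 3 = 141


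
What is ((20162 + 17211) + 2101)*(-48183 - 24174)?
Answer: -2856220218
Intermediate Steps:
((20162 + 17211) + 2101)*(-48183 - 24174) = (37373 + 2101)*(-72357) = 39474*(-72357) = -2856220218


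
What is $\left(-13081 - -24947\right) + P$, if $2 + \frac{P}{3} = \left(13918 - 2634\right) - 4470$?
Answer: $32302$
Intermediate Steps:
$P = 20436$ ($P = -6 + 3 \left(\left(13918 - 2634\right) - 4470\right) = -6 + 3 \left(11284 - 4470\right) = -6 + 3 \cdot 6814 = -6 + 20442 = 20436$)
$\left(-13081 - -24947\right) + P = \left(-13081 - -24947\right) + 20436 = \left(-13081 + 24947\right) + 20436 = 11866 + 20436 = 32302$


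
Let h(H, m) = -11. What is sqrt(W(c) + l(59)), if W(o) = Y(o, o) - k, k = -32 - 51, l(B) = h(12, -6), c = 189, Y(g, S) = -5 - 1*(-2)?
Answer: sqrt(69) ≈ 8.3066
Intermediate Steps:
Y(g, S) = -3 (Y(g, S) = -5 + 2 = -3)
l(B) = -11
k = -83
W(o) = 80 (W(o) = -3 - 1*(-83) = -3 + 83 = 80)
sqrt(W(c) + l(59)) = sqrt(80 - 11) = sqrt(69)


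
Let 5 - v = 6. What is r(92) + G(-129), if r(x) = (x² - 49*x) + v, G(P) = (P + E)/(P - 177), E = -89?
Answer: 605224/153 ≈ 3955.7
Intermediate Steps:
v = -1 (v = 5 - 1*6 = 5 - 6 = -1)
G(P) = (-89 + P)/(-177 + P) (G(P) = (P - 89)/(P - 177) = (-89 + P)/(-177 + P))
r(x) = -1 + x² - 49*x (r(x) = (x² - 49*x) - 1 = -1 + x² - 49*x)
r(92) + G(-129) = (-1 + 92² - 49*92) + (-89 - 129)/(-177 - 129) = (-1 + 8464 - 4508) - 218/(-306) = 3955 - 1/306*(-218) = 3955 + 109/153 = 605224/153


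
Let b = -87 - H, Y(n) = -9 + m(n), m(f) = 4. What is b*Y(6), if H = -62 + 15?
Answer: 200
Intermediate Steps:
H = -47
Y(n) = -5 (Y(n) = -9 + 4 = -5)
b = -40 (b = -87 - 1*(-47) = -87 + 47 = -40)
b*Y(6) = -40*(-5) = 200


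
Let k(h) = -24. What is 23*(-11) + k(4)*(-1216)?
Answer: 28931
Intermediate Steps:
23*(-11) + k(4)*(-1216) = 23*(-11) - 24*(-1216) = -253 + 29184 = 28931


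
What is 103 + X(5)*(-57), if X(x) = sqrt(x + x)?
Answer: 103 - 57*sqrt(10) ≈ -77.250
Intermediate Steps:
X(x) = sqrt(2)*sqrt(x) (X(x) = sqrt(2*x) = sqrt(2)*sqrt(x))
103 + X(5)*(-57) = 103 + (sqrt(2)*sqrt(5))*(-57) = 103 + sqrt(10)*(-57) = 103 - 57*sqrt(10)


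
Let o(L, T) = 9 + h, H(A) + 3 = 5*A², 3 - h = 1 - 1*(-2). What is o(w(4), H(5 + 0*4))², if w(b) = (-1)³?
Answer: 81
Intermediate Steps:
h = 0 (h = 3 - (1 - 1*(-2)) = 3 - (1 + 2) = 3 - 1*3 = 3 - 3 = 0)
H(A) = -3 + 5*A²
w(b) = -1
o(L, T) = 9 (o(L, T) = 9 + 0 = 9)
o(w(4), H(5 + 0*4))² = 9² = 81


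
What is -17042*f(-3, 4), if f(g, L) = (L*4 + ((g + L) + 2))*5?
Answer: -1618990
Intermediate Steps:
f(g, L) = 10 + 5*g + 25*L (f(g, L) = (4*L + ((L + g) + 2))*5 = (4*L + (2 + L + g))*5 = (2 + g + 5*L)*5 = 10 + 5*g + 25*L)
-17042*f(-3, 4) = -17042*(10 + 5*(-3) + 25*4) = -17042*(10 - 15 + 100) = -17042*95 = -1618990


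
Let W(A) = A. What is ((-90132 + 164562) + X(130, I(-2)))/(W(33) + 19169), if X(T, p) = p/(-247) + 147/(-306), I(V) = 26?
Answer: 144244205/37213476 ≈ 3.8761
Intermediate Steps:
X(T, p) = -49/102 - p/247 (X(T, p) = p*(-1/247) + 147*(-1/306) = -p/247 - 49/102 = -49/102 - p/247)
((-90132 + 164562) + X(130, I(-2)))/(W(33) + 19169) = ((-90132 + 164562) + (-49/102 - 1/247*26))/(33 + 19169) = (74430 + (-49/102 - 2/19))/19202 = (74430 - 1135/1938)*(1/19202) = (144244205/1938)*(1/19202) = 144244205/37213476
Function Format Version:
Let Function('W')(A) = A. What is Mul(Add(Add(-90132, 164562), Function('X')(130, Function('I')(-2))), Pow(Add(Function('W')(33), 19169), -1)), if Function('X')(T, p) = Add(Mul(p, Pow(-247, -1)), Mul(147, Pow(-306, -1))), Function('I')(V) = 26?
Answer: Rational(144244205, 37213476) ≈ 3.8761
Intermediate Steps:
Function('X')(T, p) = Add(Rational(-49, 102), Mul(Rational(-1, 247), p)) (Function('X')(T, p) = Add(Mul(p, Rational(-1, 247)), Mul(147, Rational(-1, 306))) = Add(Mul(Rational(-1, 247), p), Rational(-49, 102)) = Add(Rational(-49, 102), Mul(Rational(-1, 247), p)))
Mul(Add(Add(-90132, 164562), Function('X')(130, Function('I')(-2))), Pow(Add(Function('W')(33), 19169), -1)) = Mul(Add(Add(-90132, 164562), Add(Rational(-49, 102), Mul(Rational(-1, 247), 26))), Pow(Add(33, 19169), -1)) = Mul(Add(74430, Add(Rational(-49, 102), Rational(-2, 19))), Pow(19202, -1)) = Mul(Add(74430, Rational(-1135, 1938)), Rational(1, 19202)) = Mul(Rational(144244205, 1938), Rational(1, 19202)) = Rational(144244205, 37213476)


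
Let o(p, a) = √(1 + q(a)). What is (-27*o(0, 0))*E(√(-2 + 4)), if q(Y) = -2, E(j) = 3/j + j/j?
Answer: I*(-27 - 81*√2/2) ≈ -84.276*I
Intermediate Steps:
E(j) = 1 + 3/j (E(j) = 3/j + 1 = 1 + 3/j)
o(p, a) = I (o(p, a) = √(1 - 2) = √(-1) = I)
(-27*o(0, 0))*E(√(-2 + 4)) = (-27*I)*((3 + √(-2 + 4))/(√(-2 + 4))) = (-27*I)*((3 + √2)/(√2)) = (-27*I)*((√2/2)*(3 + √2)) = (-27*I)*(√2*(3 + √2)/2) = -27*I*√2*(3 + √2)/2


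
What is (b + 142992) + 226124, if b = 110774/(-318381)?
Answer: 117519410422/318381 ≈ 3.6912e+5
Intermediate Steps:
b = -110774/318381 (b = 110774*(-1/318381) = -110774/318381 ≈ -0.34793)
(b + 142992) + 226124 = (-110774/318381 + 142992) + 226124 = 45525825178/318381 + 226124 = 117519410422/318381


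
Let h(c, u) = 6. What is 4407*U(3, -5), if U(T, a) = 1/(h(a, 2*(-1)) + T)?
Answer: 1469/3 ≈ 489.67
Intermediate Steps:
U(T, a) = 1/(6 + T)
4407*U(3, -5) = 4407/(6 + 3) = 4407/9 = 4407*(⅑) = 1469/3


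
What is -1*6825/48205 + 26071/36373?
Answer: 201701366/350672093 ≈ 0.57518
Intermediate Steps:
-1*6825/48205 + 26071/36373 = -6825*1/48205 + 26071*(1/36373) = -1365/9641 + 26071/36373 = 201701366/350672093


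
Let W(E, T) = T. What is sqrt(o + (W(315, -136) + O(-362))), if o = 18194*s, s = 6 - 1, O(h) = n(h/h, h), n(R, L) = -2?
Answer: 4*sqrt(5677) ≈ 301.38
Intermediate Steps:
O(h) = -2
s = 5
o = 90970 (o = 18194*5 = 90970)
sqrt(o + (W(315, -136) + O(-362))) = sqrt(90970 + (-136 - 2)) = sqrt(90970 - 138) = sqrt(90832) = 4*sqrt(5677)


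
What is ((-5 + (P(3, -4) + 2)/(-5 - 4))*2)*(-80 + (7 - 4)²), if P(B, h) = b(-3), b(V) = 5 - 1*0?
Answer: 7384/9 ≈ 820.44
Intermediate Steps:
b(V) = 5 (b(V) = 5 + 0 = 5)
P(B, h) = 5
((-5 + (P(3, -4) + 2)/(-5 - 4))*2)*(-80 + (7 - 4)²) = ((-5 + (5 + 2)/(-5 - 4))*2)*(-80 + (7 - 4)²) = ((-5 + 7/(-9))*2)*(-80 + 3²) = ((-5 + 7*(-⅑))*2)*(-80 + 9) = ((-5 - 7/9)*2)*(-71) = -52/9*2*(-71) = -104/9*(-71) = 7384/9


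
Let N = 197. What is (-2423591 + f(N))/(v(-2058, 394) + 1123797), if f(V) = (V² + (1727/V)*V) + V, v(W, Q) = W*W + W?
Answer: -794286/1785701 ≈ -0.44480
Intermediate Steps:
v(W, Q) = W + W² (v(W, Q) = W² + W = W + W²)
f(V) = 1727 + V + V² (f(V) = (V² + 1727) + V = (1727 + V²) + V = 1727 + V + V²)
(-2423591 + f(N))/(v(-2058, 394) + 1123797) = (-2423591 + (1727 + 197 + 197²))/(-2058*(1 - 2058) + 1123797) = (-2423591 + (1727 + 197 + 38809))/(-2058*(-2057) + 1123797) = (-2423591 + 40733)/(4233306 + 1123797) = -2382858/5357103 = -2382858*1/5357103 = -794286/1785701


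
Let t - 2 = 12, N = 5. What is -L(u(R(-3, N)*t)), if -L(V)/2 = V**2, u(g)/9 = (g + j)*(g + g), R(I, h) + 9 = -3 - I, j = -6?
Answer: 179251978752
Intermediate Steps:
R(I, h) = -12 - I (R(I, h) = -9 + (-3 - I) = -12 - I)
t = 14 (t = 2 + 12 = 14)
u(g) = 18*g*(-6 + g) (u(g) = 9*((g - 6)*(g + g)) = 9*((-6 + g)*(2*g)) = 9*(2*g*(-6 + g)) = 18*g*(-6 + g))
L(V) = -2*V**2
-L(u(R(-3, N)*t)) = -(-2)*(18*((-12 - 1*(-3))*14)*(-6 + (-12 - 1*(-3))*14))**2 = -(-2)*(18*((-12 + 3)*14)*(-6 + (-12 + 3)*14))**2 = -(-2)*(18*(-9*14)*(-6 - 9*14))**2 = -(-2)*(18*(-126)*(-6 - 126))**2 = -(-2)*(18*(-126)*(-132))**2 = -(-2)*299376**2 = -(-2)*89625989376 = -1*(-179251978752) = 179251978752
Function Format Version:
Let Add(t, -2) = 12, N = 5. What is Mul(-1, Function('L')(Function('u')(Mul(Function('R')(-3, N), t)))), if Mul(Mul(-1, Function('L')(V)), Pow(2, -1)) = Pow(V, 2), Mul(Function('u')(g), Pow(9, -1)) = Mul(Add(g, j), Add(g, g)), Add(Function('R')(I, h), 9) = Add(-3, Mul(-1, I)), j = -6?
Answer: 179251978752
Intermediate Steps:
Function('R')(I, h) = Add(-12, Mul(-1, I)) (Function('R')(I, h) = Add(-9, Add(-3, Mul(-1, I))) = Add(-12, Mul(-1, I)))
t = 14 (t = Add(2, 12) = 14)
Function('u')(g) = Mul(18, g, Add(-6, g)) (Function('u')(g) = Mul(9, Mul(Add(g, -6), Add(g, g))) = Mul(9, Mul(Add(-6, g), Mul(2, g))) = Mul(9, Mul(2, g, Add(-6, g))) = Mul(18, g, Add(-6, g)))
Function('L')(V) = Mul(-2, Pow(V, 2))
Mul(-1, Function('L')(Function('u')(Mul(Function('R')(-3, N), t)))) = Mul(-1, Mul(-2, Pow(Mul(18, Mul(Add(-12, Mul(-1, -3)), 14), Add(-6, Mul(Add(-12, Mul(-1, -3)), 14))), 2))) = Mul(-1, Mul(-2, Pow(Mul(18, Mul(Add(-12, 3), 14), Add(-6, Mul(Add(-12, 3), 14))), 2))) = Mul(-1, Mul(-2, Pow(Mul(18, Mul(-9, 14), Add(-6, Mul(-9, 14))), 2))) = Mul(-1, Mul(-2, Pow(Mul(18, -126, Add(-6, -126)), 2))) = Mul(-1, Mul(-2, Pow(Mul(18, -126, -132), 2))) = Mul(-1, Mul(-2, Pow(299376, 2))) = Mul(-1, Mul(-2, 89625989376)) = Mul(-1, -179251978752) = 179251978752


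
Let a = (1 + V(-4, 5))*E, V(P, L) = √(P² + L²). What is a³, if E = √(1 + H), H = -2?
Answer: -I*(1 + √41)³ ≈ -405.74*I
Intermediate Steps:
V(P, L) = √(L² + P²)
E = I (E = √(1 - 2) = √(-1) = I ≈ 1.0*I)
a = I*(1 + √41) (a = (1 + √(5² + (-4)²))*I = (1 + √(25 + 16))*I = (1 + √41)*I = I*(1 + √41) ≈ 7.4031*I)
a³ = (I*(1 + √41))³ = -I*(1 + √41)³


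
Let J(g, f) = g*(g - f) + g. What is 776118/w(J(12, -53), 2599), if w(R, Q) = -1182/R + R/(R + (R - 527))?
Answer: -108287087832/103685 ≈ -1.0444e+6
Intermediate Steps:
J(g, f) = g + g*(g - f)
w(R, Q) = -1182/R + R/(-527 + 2*R) (w(R, Q) = -1182/R + R/(R + (-527 + R)) = -1182/R + R/(-527 + 2*R))
776118/w(J(12, -53), 2599) = 776118/(((622914 + (12*(1 + 12 - 1*(-53)))² - 28368*(1 + 12 - 1*(-53)))/(((12*(1 + 12 - 1*(-53))))*(-527 + 2*(12*(1 + 12 - 1*(-53))))))) = 776118/(((622914 + (12*(1 + 12 + 53))² - 28368*(1 + 12 + 53))/(((12*(1 + 12 + 53)))*(-527 + 2*(12*(1 + 12 + 53)))))) = 776118/(((622914 + (12*66)² - 28368*66)/(((12*66))*(-527 + 2*(12*66))))) = 776118/(((622914 + 792² - 2364*792)/(792*(-527 + 2*792)))) = 776118/(((622914 + 627264 - 1872288)/(792*(-527 + 1584)))) = 776118/(((1/792)*(-622110)/1057)) = 776118/(((1/792)*(1/1057)*(-622110))) = 776118/(-103685/139524) = 776118*(-139524/103685) = -108287087832/103685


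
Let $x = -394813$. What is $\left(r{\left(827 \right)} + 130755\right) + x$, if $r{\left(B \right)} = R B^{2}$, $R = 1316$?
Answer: $899786506$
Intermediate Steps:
$r{\left(B \right)} = 1316 B^{2}$
$\left(r{\left(827 \right)} + 130755\right) + x = \left(1316 \cdot 827^{2} + 130755\right) - 394813 = \left(1316 \cdot 683929 + 130755\right) - 394813 = \left(900050564 + 130755\right) - 394813 = 900181319 - 394813 = 899786506$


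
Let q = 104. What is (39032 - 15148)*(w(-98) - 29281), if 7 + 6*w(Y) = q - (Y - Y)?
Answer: -2096883838/3 ≈ -6.9896e+8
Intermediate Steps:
w(Y) = 97/6 (w(Y) = -7/6 + (104 - (Y - Y))/6 = -7/6 + (104 - 1*0)/6 = -7/6 + (104 + 0)/6 = -7/6 + (⅙)*104 = -7/6 + 52/3 = 97/6)
(39032 - 15148)*(w(-98) - 29281) = (39032 - 15148)*(97/6 - 29281) = 23884*(-175589/6) = -2096883838/3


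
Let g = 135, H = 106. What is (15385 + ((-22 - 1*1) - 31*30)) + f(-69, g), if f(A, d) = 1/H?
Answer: 1529793/106 ≈ 14432.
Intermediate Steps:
f(A, d) = 1/106
(15385 + ((-22 - 1*1) - 31*30)) + f(-69, g) = (15385 + ((-22 - 1*1) - 31*30)) + 1/106 = (15385 + ((-22 - 1) - 930)) + 1/106 = (15385 + (-23 - 930)) + 1/106 = (15385 - 953) + 1/106 = 14432 + 1/106 = 1529793/106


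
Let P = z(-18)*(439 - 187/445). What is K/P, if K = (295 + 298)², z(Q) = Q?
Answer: -156483805/3513024 ≈ -44.544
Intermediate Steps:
K = 351649 (K = 593² = 351649)
P = -3513024/445 (P = -18*(439 - 187/445) = -18*195168/445 = -3513024/445 ≈ -7894.4)
K/P = 351649/(-3513024/445) = 351649*(-445/3513024) = -156483805/3513024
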